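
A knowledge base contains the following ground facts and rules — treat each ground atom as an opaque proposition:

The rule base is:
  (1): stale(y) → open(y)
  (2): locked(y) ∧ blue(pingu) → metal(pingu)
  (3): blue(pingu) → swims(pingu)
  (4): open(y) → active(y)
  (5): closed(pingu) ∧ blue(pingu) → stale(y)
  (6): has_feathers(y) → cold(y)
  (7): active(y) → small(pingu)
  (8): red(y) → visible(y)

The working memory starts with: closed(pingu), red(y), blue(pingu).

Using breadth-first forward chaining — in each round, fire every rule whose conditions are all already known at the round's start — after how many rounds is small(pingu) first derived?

4

[1] (3) [blue(pingu) → swims(pingu)]; (5) [closed(pingu) ∧ blue(pingu) → stale(y)]; (8) [red(y) → visible(y)]. ⇒ new: swims(pingu), stale(y), visible(y).
[2] (1) [stale(y) → open(y)]. ⇒ new: open(y).
[3] (4) [open(y) → active(y)]. ⇒ new: active(y).
[4] (7) [active(y) → small(pingu)]. ⇒ new: small(pingu).
small(pingu) first appears in round 4.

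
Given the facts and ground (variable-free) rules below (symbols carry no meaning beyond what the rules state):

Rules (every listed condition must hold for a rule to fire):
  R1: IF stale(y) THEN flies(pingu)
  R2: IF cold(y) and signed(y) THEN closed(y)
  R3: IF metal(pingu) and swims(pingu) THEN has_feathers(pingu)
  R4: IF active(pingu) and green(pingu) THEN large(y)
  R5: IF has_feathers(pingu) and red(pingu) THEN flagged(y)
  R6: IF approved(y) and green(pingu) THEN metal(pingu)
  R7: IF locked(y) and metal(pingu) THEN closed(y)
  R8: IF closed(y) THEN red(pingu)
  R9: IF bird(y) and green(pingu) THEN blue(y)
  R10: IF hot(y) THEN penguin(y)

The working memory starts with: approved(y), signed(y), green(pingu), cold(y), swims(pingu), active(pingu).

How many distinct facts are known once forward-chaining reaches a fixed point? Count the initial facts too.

Round 1 fires R2, R4, R6, giving closed(y), large(y), metal(pingu).
Round 2 fires R3, R8, giving has_feathers(pingu), red(pingu).
Round 3 fires R5, giving flagged(y).
Closure: {active(pingu), approved(y), closed(y), cold(y), flagged(y), green(pingu), has_feathers(pingu), large(y), metal(pingu), red(pingu), signed(y), swims(pingu)} — 12 facts.

12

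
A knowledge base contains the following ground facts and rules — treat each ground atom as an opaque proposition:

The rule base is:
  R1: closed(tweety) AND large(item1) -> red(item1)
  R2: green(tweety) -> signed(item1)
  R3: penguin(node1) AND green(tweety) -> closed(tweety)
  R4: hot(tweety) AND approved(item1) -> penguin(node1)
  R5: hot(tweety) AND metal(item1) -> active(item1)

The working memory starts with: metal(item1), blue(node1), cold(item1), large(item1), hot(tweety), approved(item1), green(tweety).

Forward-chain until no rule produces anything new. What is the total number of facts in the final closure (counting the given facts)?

12

Round 1 — R2, R4, R5, derive signed(item1), penguin(node1), active(item1).
Round 2 — R3, derive closed(tweety).
Round 3 — R1, derive red(item1).
Closure: {active(item1), approved(item1), blue(node1), closed(tweety), cold(item1), green(tweety), hot(tweety), large(item1), metal(item1), penguin(node1), red(item1), signed(item1)} — 12 facts.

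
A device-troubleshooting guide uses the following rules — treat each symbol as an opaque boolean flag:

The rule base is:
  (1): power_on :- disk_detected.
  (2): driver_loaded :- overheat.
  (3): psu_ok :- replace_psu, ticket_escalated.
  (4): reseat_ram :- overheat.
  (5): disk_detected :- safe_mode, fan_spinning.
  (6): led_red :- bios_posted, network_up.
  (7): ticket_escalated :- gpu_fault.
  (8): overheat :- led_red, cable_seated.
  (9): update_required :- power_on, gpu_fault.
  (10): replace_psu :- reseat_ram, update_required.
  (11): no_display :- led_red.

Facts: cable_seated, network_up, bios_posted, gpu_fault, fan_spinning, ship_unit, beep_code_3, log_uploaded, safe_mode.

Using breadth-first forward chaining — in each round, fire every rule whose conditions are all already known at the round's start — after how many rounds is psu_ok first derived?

5

[1] (5) [disk_detected :- safe_mode, fan_spinning.]; (6) [led_red :- bios_posted, network_up.]; (7) [ticket_escalated :- gpu_fault.]. ⇒ new: disk_detected, led_red, ticket_escalated.
[2] (1) [power_on :- disk_detected.]; (8) [overheat :- led_red, cable_seated.]; (11) [no_display :- led_red.]. ⇒ new: power_on, overheat, no_display.
[3] (2) [driver_loaded :- overheat.]; (4) [reseat_ram :- overheat.]; (9) [update_required :- power_on, gpu_fault.]. ⇒ new: driver_loaded, reseat_ram, update_required.
[4] (10) [replace_psu :- reseat_ram, update_required.]. ⇒ new: replace_psu.
[5] (3) [psu_ok :- replace_psu, ticket_escalated.]. ⇒ new: psu_ok.
psu_ok first appears in round 5.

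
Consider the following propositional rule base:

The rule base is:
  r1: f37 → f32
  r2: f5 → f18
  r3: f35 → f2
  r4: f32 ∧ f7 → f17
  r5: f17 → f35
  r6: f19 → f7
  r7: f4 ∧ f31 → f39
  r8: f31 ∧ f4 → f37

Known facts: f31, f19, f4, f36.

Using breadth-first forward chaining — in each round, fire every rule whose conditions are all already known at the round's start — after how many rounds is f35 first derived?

4

Round 1 fires r6, r7, r8, giving f7, f39, f37.
Round 2 fires r1, giving f32.
Round 3 fires r4, giving f17.
Round 4 fires r5, giving f35.
f35 first appears in round 4.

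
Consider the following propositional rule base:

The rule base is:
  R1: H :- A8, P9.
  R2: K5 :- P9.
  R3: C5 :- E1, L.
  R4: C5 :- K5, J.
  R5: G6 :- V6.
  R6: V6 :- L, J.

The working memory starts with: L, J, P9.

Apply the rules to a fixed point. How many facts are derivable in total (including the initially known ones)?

Round 1: R2 [K5 :- P9.]; R6 [V6 :- L, J.]. New: K5, V6.
Round 2: R4 [C5 :- K5, J.]; R5 [G6 :- V6.]. New: C5, G6.
Closure: {C5, G6, J, K5, L, P9, V6} — 7 facts.

7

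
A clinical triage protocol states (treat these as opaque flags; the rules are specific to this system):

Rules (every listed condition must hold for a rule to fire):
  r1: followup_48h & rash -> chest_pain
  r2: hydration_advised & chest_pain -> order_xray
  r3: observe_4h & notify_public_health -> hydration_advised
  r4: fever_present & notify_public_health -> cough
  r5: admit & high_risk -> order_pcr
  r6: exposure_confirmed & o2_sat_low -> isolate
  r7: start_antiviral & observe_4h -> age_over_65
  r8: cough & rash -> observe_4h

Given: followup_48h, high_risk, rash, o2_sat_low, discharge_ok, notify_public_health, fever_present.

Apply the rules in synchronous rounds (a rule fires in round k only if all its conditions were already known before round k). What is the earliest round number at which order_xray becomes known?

Round 1: r1 [followup_48h & rash -> chest_pain]; r4 [fever_present & notify_public_health -> cough]. New: chest_pain, cough.
Round 2: r8 [cough & rash -> observe_4h]. New: observe_4h.
Round 3: r3 [observe_4h & notify_public_health -> hydration_advised]. New: hydration_advised.
Round 4: r2 [hydration_advised & chest_pain -> order_xray]. New: order_xray.
order_xray first appears in round 4.

4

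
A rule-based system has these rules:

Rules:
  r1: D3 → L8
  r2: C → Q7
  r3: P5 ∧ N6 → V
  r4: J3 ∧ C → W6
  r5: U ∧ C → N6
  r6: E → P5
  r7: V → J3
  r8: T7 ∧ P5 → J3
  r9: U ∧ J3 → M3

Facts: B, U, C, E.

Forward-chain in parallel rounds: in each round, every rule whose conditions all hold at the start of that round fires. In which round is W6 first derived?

4

Round 1 — r2, r5, r6, derive Q7, N6, P5.
Round 2 — r3, derive V.
Round 3 — r7, derive J3.
Round 4 — r4, r9, derive W6, M3.
W6 first appears in round 4.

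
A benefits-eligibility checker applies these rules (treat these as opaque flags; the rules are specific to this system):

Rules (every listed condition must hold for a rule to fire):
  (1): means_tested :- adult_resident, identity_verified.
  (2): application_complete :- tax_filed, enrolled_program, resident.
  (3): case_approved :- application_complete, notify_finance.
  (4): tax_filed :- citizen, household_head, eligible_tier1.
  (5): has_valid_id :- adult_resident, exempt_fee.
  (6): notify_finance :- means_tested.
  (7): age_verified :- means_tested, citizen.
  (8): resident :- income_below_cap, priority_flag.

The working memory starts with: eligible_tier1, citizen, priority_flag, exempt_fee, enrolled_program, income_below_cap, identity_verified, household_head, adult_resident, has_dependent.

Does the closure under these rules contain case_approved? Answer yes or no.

Round 1 fires (1), (4), (5), (8), giving means_tested, tax_filed, has_valid_id, resident.
Round 2 fires (2), (6), (7), giving application_complete, notify_finance, age_verified.
Round 3 fires (3), giving case_approved.
case_approved appears in round 3, so it is derivable.

yes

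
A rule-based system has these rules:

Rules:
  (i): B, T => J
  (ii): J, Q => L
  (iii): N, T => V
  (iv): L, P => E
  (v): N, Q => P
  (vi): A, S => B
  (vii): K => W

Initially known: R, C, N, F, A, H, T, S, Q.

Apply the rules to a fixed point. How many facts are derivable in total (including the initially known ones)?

15

Round 1 fires (iii), (v), (vi), giving V, P, B.
Round 2 fires (i), giving J.
Round 3 fires (ii), giving L.
Round 4 fires (iv), giving E.
Closure: {A, B, C, E, F, H, J, L, N, P, Q, R, S, T, V} — 15 facts.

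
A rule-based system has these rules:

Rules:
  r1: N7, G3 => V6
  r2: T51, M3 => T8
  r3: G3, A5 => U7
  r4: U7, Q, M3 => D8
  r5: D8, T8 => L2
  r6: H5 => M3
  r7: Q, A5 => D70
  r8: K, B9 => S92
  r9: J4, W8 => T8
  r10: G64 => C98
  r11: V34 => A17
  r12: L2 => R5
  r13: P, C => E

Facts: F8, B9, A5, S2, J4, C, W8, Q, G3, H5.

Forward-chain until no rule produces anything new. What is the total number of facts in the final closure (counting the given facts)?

Round 1 — r3, r6, r7, r9, derive U7, M3, D70, T8.
Round 2 — r4, derive D8.
Round 3 — r5, derive L2.
Round 4 — r12, derive R5.
Closure: {A5, B9, C, D70, D8, F8, G3, H5, J4, L2, M3, Q, R5, S2, T8, U7, W8} — 17 facts.

17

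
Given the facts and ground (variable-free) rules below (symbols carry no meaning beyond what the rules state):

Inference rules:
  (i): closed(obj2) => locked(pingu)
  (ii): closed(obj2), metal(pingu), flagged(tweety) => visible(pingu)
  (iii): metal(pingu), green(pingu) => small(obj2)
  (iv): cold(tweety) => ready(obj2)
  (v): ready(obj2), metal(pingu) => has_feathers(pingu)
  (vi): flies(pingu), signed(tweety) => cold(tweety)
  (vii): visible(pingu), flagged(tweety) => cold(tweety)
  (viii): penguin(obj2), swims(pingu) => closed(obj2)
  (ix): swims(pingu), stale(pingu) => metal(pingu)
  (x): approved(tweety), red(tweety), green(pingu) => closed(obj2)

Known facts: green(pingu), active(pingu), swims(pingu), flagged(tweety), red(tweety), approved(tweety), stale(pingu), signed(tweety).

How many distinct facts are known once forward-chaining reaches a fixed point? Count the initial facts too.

16

Round 1 fires (ix), (x), giving metal(pingu), closed(obj2).
Round 2 fires (i), (ii), (iii), giving locked(pingu), visible(pingu), small(obj2).
Round 3 fires (vii), giving cold(tweety).
Round 4 fires (iv), giving ready(obj2).
Round 5 fires (v), giving has_feathers(pingu).
Closure: {active(pingu), approved(tweety), closed(obj2), cold(tweety), flagged(tweety), green(pingu), has_feathers(pingu), locked(pingu), metal(pingu), ready(obj2), red(tweety), signed(tweety), small(obj2), stale(pingu), swims(pingu), visible(pingu)} — 16 facts.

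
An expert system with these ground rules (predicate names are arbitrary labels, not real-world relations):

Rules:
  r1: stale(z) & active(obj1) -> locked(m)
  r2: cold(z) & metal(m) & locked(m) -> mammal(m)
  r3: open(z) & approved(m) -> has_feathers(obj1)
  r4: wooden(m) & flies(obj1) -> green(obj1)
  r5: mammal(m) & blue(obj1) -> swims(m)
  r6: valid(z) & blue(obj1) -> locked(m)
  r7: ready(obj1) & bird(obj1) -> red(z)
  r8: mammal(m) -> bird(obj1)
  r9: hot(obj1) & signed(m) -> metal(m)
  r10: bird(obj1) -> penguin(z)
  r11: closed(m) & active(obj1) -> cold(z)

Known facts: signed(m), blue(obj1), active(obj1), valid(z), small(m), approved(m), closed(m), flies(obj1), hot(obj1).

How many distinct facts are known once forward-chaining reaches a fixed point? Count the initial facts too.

16

Round 1: r6 [valid(z) & blue(obj1) -> locked(m)]; r9 [hot(obj1) & signed(m) -> metal(m)]; r11 [closed(m) & active(obj1) -> cold(z)]. Adds locked(m), metal(m), cold(z).
Round 2: r2 [cold(z) & metal(m) & locked(m) -> mammal(m)]. Adds mammal(m).
Round 3: r5 [mammal(m) & blue(obj1) -> swims(m)]; r8 [mammal(m) -> bird(obj1)]. Adds swims(m), bird(obj1).
Round 4: r10 [bird(obj1) -> penguin(z)]. Adds penguin(z).
Closure: {active(obj1), approved(m), bird(obj1), blue(obj1), closed(m), cold(z), flies(obj1), hot(obj1), locked(m), mammal(m), metal(m), penguin(z), signed(m), small(m), swims(m), valid(z)} — 16 facts.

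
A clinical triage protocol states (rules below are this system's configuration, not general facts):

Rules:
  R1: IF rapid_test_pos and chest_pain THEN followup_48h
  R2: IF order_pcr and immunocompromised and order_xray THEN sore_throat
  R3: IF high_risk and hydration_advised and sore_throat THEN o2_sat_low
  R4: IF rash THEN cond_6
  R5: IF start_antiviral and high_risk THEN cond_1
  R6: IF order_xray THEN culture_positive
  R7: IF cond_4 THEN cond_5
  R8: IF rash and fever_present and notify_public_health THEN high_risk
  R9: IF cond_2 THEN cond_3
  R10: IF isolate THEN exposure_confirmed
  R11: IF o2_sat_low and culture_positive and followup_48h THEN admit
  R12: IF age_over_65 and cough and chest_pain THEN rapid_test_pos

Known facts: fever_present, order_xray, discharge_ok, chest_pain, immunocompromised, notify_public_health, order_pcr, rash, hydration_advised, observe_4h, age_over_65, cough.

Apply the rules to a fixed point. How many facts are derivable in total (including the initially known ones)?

20

Round 1 — R2, R4, R6, R8, R12, derive sore_throat, cond_6, culture_positive, high_risk, rapid_test_pos.
Round 2 — R1, R3, derive followup_48h, o2_sat_low.
Round 3 — R11, derive admit.
Closure: {admit, age_over_65, chest_pain, cond_6, cough, culture_positive, discharge_ok, fever_present, followup_48h, high_risk, hydration_advised, immunocompromised, notify_public_health, o2_sat_low, observe_4h, order_pcr, order_xray, rapid_test_pos, rash, sore_throat} — 20 facts.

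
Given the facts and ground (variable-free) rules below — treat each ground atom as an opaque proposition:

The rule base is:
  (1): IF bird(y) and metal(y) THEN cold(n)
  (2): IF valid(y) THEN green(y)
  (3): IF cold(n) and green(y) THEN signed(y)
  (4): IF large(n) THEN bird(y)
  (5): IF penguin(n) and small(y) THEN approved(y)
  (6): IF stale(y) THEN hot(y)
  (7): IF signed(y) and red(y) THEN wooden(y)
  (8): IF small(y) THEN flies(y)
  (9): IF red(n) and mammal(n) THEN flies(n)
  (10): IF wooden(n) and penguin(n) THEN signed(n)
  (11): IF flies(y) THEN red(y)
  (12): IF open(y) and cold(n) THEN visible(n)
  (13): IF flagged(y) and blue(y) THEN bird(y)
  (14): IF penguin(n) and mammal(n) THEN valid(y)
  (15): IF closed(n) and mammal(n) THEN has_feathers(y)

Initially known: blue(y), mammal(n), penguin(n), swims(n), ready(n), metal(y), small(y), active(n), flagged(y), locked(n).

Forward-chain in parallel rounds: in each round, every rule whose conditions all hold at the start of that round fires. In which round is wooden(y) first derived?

[1] (5) [IF penguin(n) and small(y) THEN approved(y)]; (8) [IF small(y) THEN flies(y)]; (13) [IF flagged(y) and blue(y) THEN bird(y)]; (14) [IF penguin(n) and mammal(n) THEN valid(y)]. ⇒ new: approved(y), flies(y), bird(y), valid(y).
[2] (1) [IF bird(y) and metal(y) THEN cold(n)]; (2) [IF valid(y) THEN green(y)]; (11) [IF flies(y) THEN red(y)]. ⇒ new: cold(n), green(y), red(y).
[3] (3) [IF cold(n) and green(y) THEN signed(y)]. ⇒ new: signed(y).
[4] (7) [IF signed(y) and red(y) THEN wooden(y)]. ⇒ new: wooden(y).
wooden(y) first appears in round 4.

4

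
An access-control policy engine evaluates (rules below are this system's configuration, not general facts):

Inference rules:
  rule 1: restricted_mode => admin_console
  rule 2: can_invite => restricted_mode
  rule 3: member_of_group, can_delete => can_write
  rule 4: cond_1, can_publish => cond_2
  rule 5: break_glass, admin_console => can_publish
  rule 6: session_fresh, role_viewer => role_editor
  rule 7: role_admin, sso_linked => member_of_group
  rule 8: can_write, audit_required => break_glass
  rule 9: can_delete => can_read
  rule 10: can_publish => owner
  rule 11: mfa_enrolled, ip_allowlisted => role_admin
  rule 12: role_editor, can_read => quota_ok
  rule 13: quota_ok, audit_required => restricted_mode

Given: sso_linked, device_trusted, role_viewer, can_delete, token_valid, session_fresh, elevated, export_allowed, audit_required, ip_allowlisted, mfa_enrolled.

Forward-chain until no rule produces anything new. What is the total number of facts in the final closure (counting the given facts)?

[1] rule 6 [session_fresh, role_viewer => role_editor]; rule 9 [can_delete => can_read]; rule 11 [mfa_enrolled, ip_allowlisted => role_admin]. ⇒ new: role_editor, can_read, role_admin.
[2] rule 7 [role_admin, sso_linked => member_of_group]; rule 12 [role_editor, can_read => quota_ok]. ⇒ new: member_of_group, quota_ok.
[3] rule 3 [member_of_group, can_delete => can_write]; rule 13 [quota_ok, audit_required => restricted_mode]. ⇒ new: can_write, restricted_mode.
[4] rule 1 [restricted_mode => admin_console]; rule 8 [can_write, audit_required => break_glass]. ⇒ new: admin_console, break_glass.
[5] rule 5 [break_glass, admin_console => can_publish]. ⇒ new: can_publish.
[6] rule 10 [can_publish => owner]. ⇒ new: owner.
Closure: {admin_console, audit_required, break_glass, can_delete, can_publish, can_read, can_write, device_trusted, elevated, export_allowed, ip_allowlisted, member_of_group, mfa_enrolled, owner, quota_ok, restricted_mode, role_admin, role_editor, role_viewer, session_fresh, sso_linked, token_valid} — 22 facts.

22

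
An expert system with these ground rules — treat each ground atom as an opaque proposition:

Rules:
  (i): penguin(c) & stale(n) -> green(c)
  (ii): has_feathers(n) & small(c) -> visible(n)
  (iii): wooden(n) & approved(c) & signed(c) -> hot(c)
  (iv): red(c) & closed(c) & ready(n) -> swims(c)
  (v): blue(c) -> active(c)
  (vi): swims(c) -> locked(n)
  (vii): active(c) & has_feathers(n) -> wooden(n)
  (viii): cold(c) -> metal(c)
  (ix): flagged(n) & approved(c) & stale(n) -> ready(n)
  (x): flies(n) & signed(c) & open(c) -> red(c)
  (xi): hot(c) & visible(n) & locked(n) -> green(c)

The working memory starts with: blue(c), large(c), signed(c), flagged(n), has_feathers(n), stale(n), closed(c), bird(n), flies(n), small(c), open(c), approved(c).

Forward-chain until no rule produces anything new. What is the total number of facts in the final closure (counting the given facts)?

Round 1 — (ii), (v), (ix), (x), derive visible(n), active(c), ready(n), red(c).
Round 2 — (iv), (vii), derive swims(c), wooden(n).
Round 3 — (iii), (vi), derive hot(c), locked(n).
Round 4 — (xi), derive green(c).
Closure: {active(c), approved(c), bird(n), blue(c), closed(c), flagged(n), flies(n), green(c), has_feathers(n), hot(c), large(c), locked(n), open(c), ready(n), red(c), signed(c), small(c), stale(n), swims(c), visible(n), wooden(n)} — 21 facts.

21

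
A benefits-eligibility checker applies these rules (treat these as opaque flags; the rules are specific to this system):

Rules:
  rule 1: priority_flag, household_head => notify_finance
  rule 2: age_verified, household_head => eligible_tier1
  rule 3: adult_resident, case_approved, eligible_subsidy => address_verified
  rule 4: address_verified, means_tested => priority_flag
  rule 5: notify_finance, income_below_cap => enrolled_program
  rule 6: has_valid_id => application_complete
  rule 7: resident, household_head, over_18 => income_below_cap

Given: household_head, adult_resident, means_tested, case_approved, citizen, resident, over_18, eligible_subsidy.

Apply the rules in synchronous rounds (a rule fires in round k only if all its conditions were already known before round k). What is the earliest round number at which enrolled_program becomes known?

4

Round 1 — rule 3, rule 7, derive address_verified, income_below_cap.
Round 2 — rule 4, derive priority_flag.
Round 3 — rule 1, derive notify_finance.
Round 4 — rule 5, derive enrolled_program.
enrolled_program first appears in round 4.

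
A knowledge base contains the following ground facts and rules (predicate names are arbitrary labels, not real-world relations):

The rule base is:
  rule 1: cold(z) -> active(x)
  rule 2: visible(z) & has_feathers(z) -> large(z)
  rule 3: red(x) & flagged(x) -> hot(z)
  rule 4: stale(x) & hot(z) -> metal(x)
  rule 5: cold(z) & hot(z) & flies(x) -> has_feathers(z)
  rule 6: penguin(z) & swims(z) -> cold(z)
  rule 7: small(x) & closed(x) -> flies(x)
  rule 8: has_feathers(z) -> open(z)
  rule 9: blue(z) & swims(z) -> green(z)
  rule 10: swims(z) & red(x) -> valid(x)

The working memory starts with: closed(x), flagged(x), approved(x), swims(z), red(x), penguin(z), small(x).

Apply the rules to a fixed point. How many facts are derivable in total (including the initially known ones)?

[1] rule 3 [red(x) & flagged(x) -> hot(z)]; rule 6 [penguin(z) & swims(z) -> cold(z)]; rule 7 [small(x) & closed(x) -> flies(x)]; rule 10 [swims(z) & red(x) -> valid(x)]. ⇒ new: hot(z), cold(z), flies(x), valid(x).
[2] rule 1 [cold(z) -> active(x)]; rule 5 [cold(z) & hot(z) & flies(x) -> has_feathers(z)]. ⇒ new: active(x), has_feathers(z).
[3] rule 8 [has_feathers(z) -> open(z)]. ⇒ new: open(z).
Closure: {active(x), approved(x), closed(x), cold(z), flagged(x), flies(x), has_feathers(z), hot(z), open(z), penguin(z), red(x), small(x), swims(z), valid(x)} — 14 facts.

14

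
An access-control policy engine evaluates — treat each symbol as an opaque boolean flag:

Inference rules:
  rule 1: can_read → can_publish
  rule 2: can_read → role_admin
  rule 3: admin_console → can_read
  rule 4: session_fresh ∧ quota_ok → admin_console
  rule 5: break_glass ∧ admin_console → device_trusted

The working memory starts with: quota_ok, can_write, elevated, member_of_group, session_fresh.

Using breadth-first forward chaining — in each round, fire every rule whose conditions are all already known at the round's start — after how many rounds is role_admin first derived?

3

[1] rule 4 [session_fresh ∧ quota_ok → admin_console]. ⇒ new: admin_console.
[2] rule 3 [admin_console → can_read]. ⇒ new: can_read.
[3] rule 1 [can_read → can_publish]; rule 2 [can_read → role_admin]. ⇒ new: can_publish, role_admin.
role_admin first appears in round 3.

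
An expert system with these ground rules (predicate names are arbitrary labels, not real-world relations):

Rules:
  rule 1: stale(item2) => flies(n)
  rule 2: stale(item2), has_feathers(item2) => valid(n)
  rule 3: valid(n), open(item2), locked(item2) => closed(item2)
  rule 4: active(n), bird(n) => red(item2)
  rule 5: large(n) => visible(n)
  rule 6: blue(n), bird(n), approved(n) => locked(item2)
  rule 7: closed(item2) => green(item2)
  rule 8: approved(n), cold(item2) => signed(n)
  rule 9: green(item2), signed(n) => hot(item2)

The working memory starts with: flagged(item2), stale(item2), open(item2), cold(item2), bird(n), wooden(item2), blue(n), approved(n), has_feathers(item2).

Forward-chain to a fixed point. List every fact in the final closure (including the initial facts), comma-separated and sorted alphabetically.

Round 1 — rule 1, rule 2, rule 6, rule 8, derive flies(n), valid(n), locked(item2), signed(n).
Round 2 — rule 3, derive closed(item2).
Round 3 — rule 7, derive green(item2).
Round 4 — rule 9, derive hot(item2).

approved(n), bird(n), blue(n), closed(item2), cold(item2), flagged(item2), flies(n), green(item2), has_feathers(item2), hot(item2), locked(item2), open(item2), signed(n), stale(item2), valid(n), wooden(item2)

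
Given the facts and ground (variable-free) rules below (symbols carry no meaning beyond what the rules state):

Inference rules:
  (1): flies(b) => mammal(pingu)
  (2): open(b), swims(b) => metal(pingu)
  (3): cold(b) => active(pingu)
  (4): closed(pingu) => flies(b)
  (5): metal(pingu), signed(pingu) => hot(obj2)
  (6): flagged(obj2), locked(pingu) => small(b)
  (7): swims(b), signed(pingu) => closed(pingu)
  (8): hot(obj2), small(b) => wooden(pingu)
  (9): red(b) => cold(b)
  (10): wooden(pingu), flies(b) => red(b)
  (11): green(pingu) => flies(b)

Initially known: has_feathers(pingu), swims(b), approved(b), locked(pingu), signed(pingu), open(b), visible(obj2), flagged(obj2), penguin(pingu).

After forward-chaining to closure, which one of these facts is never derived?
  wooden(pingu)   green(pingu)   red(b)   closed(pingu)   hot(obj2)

green(pingu)

Round 1 — (2), (6), (7), derive metal(pingu), small(b), closed(pingu).
Round 2 — (4), (5), derive flies(b), hot(obj2).
Round 3 — (1), (8), derive mammal(pingu), wooden(pingu).
Round 4 — (10), derive red(b).
Round 5 — (9), derive cold(b).
Round 6 — (3), derive active(pingu).
Derived: hot(obj2) (round 2), wooden(pingu) (round 3), closed(pingu) (round 1), red(b) (round 4). green(pingu) never appears in any round.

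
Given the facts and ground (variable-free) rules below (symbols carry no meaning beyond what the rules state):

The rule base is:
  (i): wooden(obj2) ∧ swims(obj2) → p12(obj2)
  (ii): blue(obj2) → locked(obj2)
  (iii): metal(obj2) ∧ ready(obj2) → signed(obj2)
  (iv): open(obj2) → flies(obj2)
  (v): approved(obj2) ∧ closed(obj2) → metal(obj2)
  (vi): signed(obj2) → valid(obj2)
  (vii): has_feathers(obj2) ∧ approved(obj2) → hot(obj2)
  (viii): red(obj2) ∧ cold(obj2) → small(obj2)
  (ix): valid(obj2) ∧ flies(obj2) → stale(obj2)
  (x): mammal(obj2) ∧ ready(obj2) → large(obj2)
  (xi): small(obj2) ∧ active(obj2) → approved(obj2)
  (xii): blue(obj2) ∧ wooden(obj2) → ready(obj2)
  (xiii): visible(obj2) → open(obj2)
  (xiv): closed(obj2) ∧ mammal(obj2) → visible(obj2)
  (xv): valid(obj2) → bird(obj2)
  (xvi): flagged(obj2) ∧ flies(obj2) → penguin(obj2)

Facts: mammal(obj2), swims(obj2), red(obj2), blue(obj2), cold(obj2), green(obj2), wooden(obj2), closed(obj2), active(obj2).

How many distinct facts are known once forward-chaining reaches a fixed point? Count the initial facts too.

23

[1] (i) [wooden(obj2) ∧ swims(obj2) → p12(obj2)]; (ii) [blue(obj2) → locked(obj2)]; (viii) [red(obj2) ∧ cold(obj2) → small(obj2)]; (xii) [blue(obj2) ∧ wooden(obj2) → ready(obj2)]; (xiv) [closed(obj2) ∧ mammal(obj2) → visible(obj2)]. ⇒ new: p12(obj2), locked(obj2), small(obj2), ready(obj2), visible(obj2).
[2] (x) [mammal(obj2) ∧ ready(obj2) → large(obj2)]; (xi) [small(obj2) ∧ active(obj2) → approved(obj2)]; (xiii) [visible(obj2) → open(obj2)]. ⇒ new: large(obj2), approved(obj2), open(obj2).
[3] (iv) [open(obj2) → flies(obj2)]; (v) [approved(obj2) ∧ closed(obj2) → metal(obj2)]. ⇒ new: flies(obj2), metal(obj2).
[4] (iii) [metal(obj2) ∧ ready(obj2) → signed(obj2)]. ⇒ new: signed(obj2).
[5] (vi) [signed(obj2) → valid(obj2)]. ⇒ new: valid(obj2).
[6] (ix) [valid(obj2) ∧ flies(obj2) → stale(obj2)]; (xv) [valid(obj2) → bird(obj2)]. ⇒ new: stale(obj2), bird(obj2).
Closure: {active(obj2), approved(obj2), bird(obj2), blue(obj2), closed(obj2), cold(obj2), flies(obj2), green(obj2), large(obj2), locked(obj2), mammal(obj2), metal(obj2), open(obj2), p12(obj2), ready(obj2), red(obj2), signed(obj2), small(obj2), stale(obj2), swims(obj2), valid(obj2), visible(obj2), wooden(obj2)} — 23 facts.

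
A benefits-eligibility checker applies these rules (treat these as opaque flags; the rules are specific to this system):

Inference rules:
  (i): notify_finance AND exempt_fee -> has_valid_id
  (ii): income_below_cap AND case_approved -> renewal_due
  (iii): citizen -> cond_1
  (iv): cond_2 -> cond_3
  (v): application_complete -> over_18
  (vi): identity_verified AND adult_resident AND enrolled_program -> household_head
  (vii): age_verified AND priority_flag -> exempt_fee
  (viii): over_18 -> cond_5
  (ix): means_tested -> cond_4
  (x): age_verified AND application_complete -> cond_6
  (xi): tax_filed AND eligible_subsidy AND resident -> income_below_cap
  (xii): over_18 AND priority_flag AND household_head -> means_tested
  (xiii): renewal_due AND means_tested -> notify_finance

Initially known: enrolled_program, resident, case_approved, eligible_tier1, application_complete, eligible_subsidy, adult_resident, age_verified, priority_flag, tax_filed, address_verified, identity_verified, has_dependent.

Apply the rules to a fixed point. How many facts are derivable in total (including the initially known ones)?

24

[1] (v) [application_complete -> over_18]; (vi) [identity_verified AND adult_resident AND enrolled_program -> household_head]; (vii) [age_verified AND priority_flag -> exempt_fee]; (x) [age_verified AND application_complete -> cond_6]; (xi) [tax_filed AND eligible_subsidy AND resident -> income_below_cap]. ⇒ new: over_18, household_head, exempt_fee, cond_6, income_below_cap.
[2] (ii) [income_below_cap AND case_approved -> renewal_due]; (viii) [over_18 -> cond_5]; (xii) [over_18 AND priority_flag AND household_head -> means_tested]. ⇒ new: renewal_due, cond_5, means_tested.
[3] (ix) [means_tested -> cond_4]; (xiii) [renewal_due AND means_tested -> notify_finance]. ⇒ new: cond_4, notify_finance.
[4] (i) [notify_finance AND exempt_fee -> has_valid_id]. ⇒ new: has_valid_id.
Closure: {address_verified, adult_resident, age_verified, application_complete, case_approved, cond_4, cond_5, cond_6, eligible_subsidy, eligible_tier1, enrolled_program, exempt_fee, has_dependent, has_valid_id, household_head, identity_verified, income_below_cap, means_tested, notify_finance, over_18, priority_flag, renewal_due, resident, tax_filed} — 24 facts.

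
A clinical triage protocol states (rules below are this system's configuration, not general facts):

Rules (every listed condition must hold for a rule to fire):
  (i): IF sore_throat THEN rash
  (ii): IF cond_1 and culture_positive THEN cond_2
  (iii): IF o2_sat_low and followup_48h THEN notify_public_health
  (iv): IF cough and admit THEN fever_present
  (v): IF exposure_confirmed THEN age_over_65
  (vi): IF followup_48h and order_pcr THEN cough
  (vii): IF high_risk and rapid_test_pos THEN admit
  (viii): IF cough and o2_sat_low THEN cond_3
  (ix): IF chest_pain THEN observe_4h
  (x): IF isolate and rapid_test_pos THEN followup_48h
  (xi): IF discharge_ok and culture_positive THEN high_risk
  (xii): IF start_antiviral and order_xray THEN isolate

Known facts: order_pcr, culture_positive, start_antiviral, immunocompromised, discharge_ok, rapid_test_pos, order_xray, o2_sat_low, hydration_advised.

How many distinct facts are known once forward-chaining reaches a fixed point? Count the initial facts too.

17

Round 1 — (xi), (xii), derive high_risk, isolate.
Round 2 — (vii), (x), derive admit, followup_48h.
Round 3 — (iii), (vi), derive notify_public_health, cough.
Round 4 — (iv), (viii), derive fever_present, cond_3.
Closure: {admit, cond_3, cough, culture_positive, discharge_ok, fever_present, followup_48h, high_risk, hydration_advised, immunocompromised, isolate, notify_public_health, o2_sat_low, order_pcr, order_xray, rapid_test_pos, start_antiviral} — 17 facts.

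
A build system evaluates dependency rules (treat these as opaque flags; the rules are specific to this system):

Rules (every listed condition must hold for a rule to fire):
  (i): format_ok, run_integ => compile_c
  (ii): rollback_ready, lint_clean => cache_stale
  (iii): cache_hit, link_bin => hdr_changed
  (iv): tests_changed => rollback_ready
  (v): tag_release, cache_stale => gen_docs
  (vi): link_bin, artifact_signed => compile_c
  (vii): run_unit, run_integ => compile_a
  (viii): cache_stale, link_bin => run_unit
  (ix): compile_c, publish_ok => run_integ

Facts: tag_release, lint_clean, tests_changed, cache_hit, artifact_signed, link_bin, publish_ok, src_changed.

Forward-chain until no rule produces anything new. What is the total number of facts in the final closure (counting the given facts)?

16

Round 1: (iii) [cache_hit, link_bin => hdr_changed]; (iv) [tests_changed => rollback_ready]; (vi) [link_bin, artifact_signed => compile_c]. Adds hdr_changed, rollback_ready, compile_c.
Round 2: (ii) [rollback_ready, lint_clean => cache_stale]; (ix) [compile_c, publish_ok => run_integ]. Adds cache_stale, run_integ.
Round 3: (v) [tag_release, cache_stale => gen_docs]; (viii) [cache_stale, link_bin => run_unit]. Adds gen_docs, run_unit.
Round 4: (vii) [run_unit, run_integ => compile_a]. Adds compile_a.
Closure: {artifact_signed, cache_hit, cache_stale, compile_a, compile_c, gen_docs, hdr_changed, link_bin, lint_clean, publish_ok, rollback_ready, run_integ, run_unit, src_changed, tag_release, tests_changed} — 16 facts.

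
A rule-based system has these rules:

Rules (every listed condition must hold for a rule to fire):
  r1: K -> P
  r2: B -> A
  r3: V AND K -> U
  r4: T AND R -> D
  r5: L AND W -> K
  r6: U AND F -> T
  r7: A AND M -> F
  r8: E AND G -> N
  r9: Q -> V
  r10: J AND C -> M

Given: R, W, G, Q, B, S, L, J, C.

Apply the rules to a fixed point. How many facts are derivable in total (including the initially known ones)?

Round 1 — r2, r5, r9, r10, derive A, K, V, M.
Round 2 — r1, r3, r7, derive P, U, F.
Round 3 — r6, derive T.
Round 4 — r4, derive D.
Closure: {A, B, C, D, F, G, J, K, L, M, P, Q, R, S, T, U, V, W} — 18 facts.

18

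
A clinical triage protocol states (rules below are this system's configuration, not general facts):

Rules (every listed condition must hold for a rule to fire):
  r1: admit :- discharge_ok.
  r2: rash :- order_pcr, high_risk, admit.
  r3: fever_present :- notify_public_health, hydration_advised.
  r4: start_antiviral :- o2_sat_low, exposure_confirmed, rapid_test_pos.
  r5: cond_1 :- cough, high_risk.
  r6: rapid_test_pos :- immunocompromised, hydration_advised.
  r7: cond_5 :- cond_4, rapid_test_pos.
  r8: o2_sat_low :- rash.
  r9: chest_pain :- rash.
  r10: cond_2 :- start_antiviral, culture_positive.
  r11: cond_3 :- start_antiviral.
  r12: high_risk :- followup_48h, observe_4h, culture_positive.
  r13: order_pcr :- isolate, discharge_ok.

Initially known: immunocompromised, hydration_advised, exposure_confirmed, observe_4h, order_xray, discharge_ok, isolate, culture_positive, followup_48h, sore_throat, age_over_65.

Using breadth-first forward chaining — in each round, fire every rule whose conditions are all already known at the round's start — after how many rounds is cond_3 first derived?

Round 1 fires r1, r6, r12, r13, giving admit, rapid_test_pos, high_risk, order_pcr.
Round 2 fires r2, giving rash.
Round 3 fires r8, r9, giving o2_sat_low, chest_pain.
Round 4 fires r4, giving start_antiviral.
Round 5 fires r10, r11, giving cond_2, cond_3.
cond_3 first appears in round 5.

5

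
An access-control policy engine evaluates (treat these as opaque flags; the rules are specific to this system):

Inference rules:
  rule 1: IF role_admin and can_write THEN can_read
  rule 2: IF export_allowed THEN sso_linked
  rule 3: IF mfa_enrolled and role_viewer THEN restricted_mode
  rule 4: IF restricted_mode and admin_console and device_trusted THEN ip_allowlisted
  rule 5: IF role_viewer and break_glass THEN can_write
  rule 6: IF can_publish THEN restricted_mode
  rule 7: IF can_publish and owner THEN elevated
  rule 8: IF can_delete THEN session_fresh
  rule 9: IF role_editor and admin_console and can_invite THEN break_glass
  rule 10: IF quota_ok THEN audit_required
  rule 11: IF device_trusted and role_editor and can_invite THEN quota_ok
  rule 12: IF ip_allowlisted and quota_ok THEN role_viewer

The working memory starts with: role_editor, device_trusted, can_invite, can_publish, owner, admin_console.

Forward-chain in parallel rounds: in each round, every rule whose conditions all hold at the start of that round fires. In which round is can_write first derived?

Round 1: rule 6 [IF can_publish THEN restricted_mode]; rule 7 [IF can_publish and owner THEN elevated]; rule 9 [IF role_editor and admin_console and can_invite THEN break_glass]; rule 11 [IF device_trusted and role_editor and can_invite THEN quota_ok]. New: restricted_mode, elevated, break_glass, quota_ok.
Round 2: rule 4 [IF restricted_mode and admin_console and device_trusted THEN ip_allowlisted]; rule 10 [IF quota_ok THEN audit_required]. New: ip_allowlisted, audit_required.
Round 3: rule 12 [IF ip_allowlisted and quota_ok THEN role_viewer]. New: role_viewer.
Round 4: rule 5 [IF role_viewer and break_glass THEN can_write]. New: can_write.
can_write first appears in round 4.

4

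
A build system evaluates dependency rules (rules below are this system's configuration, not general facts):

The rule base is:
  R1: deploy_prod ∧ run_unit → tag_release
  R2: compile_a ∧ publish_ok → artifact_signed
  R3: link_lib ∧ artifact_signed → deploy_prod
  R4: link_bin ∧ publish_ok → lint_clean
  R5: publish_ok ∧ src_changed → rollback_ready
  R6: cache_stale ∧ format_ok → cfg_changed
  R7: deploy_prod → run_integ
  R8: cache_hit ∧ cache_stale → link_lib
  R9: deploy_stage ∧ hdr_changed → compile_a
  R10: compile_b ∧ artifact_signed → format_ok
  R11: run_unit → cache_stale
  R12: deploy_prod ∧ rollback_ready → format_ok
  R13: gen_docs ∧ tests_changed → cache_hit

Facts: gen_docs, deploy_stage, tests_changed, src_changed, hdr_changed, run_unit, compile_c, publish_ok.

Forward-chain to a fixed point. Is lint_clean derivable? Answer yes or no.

Round 1 — R5, R9, R11, R13, derive rollback_ready, compile_a, cache_stale, cache_hit.
Round 2 — R2, R8, derive artifact_signed, link_lib.
Round 3 — R3, derive deploy_prod.
Round 4 — R1, R7, R12, derive tag_release, run_integ, format_ok.
Round 5 — R6, derive cfg_changed.
Fixed point reached. lint_clean is concluded only by R4; R4 needs link_bin (never derived).

no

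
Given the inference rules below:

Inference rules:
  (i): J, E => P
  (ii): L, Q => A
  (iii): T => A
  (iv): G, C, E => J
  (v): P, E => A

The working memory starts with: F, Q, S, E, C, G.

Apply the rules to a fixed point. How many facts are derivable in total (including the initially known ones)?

Round 1: (iv) [G, C, E => J]. Adds J.
Round 2: (i) [J, E => P]. Adds P.
Round 3: (v) [P, E => A]. Adds A.
Closure: {A, C, E, F, G, J, P, Q, S} — 9 facts.

9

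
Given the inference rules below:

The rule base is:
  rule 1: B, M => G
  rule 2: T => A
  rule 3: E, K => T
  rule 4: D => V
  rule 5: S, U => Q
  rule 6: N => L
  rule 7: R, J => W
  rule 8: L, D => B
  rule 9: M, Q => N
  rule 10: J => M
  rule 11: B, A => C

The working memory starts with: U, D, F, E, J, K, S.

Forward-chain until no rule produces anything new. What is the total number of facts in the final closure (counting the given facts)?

[1] rule 3 [E, K => T]; rule 4 [D => V]; rule 5 [S, U => Q]; rule 10 [J => M]. ⇒ new: T, V, Q, M.
[2] rule 2 [T => A]; rule 9 [M, Q => N]. ⇒ new: A, N.
[3] rule 6 [N => L]. ⇒ new: L.
[4] rule 8 [L, D => B]. ⇒ new: B.
[5] rule 1 [B, M => G]; rule 11 [B, A => C]. ⇒ new: G, C.
Closure: {A, B, C, D, E, F, G, J, K, L, M, N, Q, S, T, U, V} — 17 facts.

17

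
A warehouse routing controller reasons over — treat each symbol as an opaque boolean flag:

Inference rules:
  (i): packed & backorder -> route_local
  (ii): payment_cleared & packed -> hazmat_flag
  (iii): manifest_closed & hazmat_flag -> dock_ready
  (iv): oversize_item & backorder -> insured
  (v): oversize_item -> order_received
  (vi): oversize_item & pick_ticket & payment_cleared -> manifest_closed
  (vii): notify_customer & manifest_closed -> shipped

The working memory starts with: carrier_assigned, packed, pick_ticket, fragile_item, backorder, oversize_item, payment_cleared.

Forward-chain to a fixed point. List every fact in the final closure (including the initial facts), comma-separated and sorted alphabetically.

backorder, carrier_assigned, dock_ready, fragile_item, hazmat_flag, insured, manifest_closed, order_received, oversize_item, packed, payment_cleared, pick_ticket, route_local

Round 1 — (i), (ii), (iv), (v), (vi), derive route_local, hazmat_flag, insured, order_received, manifest_closed.
Round 2 — (iii), derive dock_ready.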